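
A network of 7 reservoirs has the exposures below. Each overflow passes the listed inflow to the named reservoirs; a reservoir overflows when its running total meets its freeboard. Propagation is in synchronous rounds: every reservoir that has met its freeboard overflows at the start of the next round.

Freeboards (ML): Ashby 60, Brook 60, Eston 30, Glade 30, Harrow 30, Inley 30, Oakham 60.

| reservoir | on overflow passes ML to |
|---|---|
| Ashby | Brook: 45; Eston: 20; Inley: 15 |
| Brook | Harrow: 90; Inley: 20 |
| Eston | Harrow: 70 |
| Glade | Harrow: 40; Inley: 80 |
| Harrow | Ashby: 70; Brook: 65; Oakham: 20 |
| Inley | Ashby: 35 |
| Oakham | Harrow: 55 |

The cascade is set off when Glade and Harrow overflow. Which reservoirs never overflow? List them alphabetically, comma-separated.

Eston, Oakham

Round 1 — Glade, Harrow overflow (initial).
  Ashby: +70 → 70 ≥ 60
  Brook: +65 → 65 ≥ 60
  Inley: +80 → 80 ≥ 30
  Oakham: +20 → 20 < 60
Round 2 — Ashby, Brook, Inley overflow.
  Eston: +20 → 20 < 30
No further overflows.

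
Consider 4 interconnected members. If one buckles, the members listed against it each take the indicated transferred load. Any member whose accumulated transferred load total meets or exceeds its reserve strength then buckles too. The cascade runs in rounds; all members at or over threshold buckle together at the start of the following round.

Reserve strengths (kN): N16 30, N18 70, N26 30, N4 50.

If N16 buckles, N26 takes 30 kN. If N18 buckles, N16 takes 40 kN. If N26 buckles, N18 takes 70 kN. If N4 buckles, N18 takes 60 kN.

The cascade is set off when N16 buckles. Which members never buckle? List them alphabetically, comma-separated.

N4

Round 1 — N16 buckles (initial).
  N26: +30 → 30 ≥ 30
Round 2 — N26 buckles.
  N18: +70 → 70 ≥ 70
Round 3 — N18 buckles.
No further bucklings.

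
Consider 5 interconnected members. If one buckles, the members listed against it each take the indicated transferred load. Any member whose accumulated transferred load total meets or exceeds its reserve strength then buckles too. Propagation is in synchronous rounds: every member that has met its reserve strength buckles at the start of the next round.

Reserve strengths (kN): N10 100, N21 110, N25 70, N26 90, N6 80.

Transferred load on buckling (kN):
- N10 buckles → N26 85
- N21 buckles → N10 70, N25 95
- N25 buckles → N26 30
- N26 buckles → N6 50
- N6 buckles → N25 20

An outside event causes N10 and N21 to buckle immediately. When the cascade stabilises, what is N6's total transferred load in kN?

50

Round 1 — N10, N21 buckle (initial).
  N25: +95 → 95 ≥ 70
  N26: +85 → 85 < 90
Round 2 — N25 buckles.
  N26: +30 → 115 ≥ 90
Round 3 — N26 buckles.
  N6: +50 → 50 < 80
No further bucklings.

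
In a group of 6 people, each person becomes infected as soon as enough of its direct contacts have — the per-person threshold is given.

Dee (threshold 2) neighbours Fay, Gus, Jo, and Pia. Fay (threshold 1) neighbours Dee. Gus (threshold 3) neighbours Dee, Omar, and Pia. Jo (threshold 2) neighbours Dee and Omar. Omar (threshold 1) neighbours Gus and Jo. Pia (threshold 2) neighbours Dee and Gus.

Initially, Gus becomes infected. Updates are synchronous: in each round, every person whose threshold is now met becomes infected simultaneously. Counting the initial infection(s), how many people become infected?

Round 1 — Gus becomes infected (initial).
Round 2 — checking thresholds:
  Dee: 1 of 4 neighbours < 2, not yet.
  Omar: 1 of 2 neighbours ≥ 1, becomes infected.
  Pia: 1 of 2 neighbours < 2, not yet.
Round 3 — no new infections; cascade stops.

2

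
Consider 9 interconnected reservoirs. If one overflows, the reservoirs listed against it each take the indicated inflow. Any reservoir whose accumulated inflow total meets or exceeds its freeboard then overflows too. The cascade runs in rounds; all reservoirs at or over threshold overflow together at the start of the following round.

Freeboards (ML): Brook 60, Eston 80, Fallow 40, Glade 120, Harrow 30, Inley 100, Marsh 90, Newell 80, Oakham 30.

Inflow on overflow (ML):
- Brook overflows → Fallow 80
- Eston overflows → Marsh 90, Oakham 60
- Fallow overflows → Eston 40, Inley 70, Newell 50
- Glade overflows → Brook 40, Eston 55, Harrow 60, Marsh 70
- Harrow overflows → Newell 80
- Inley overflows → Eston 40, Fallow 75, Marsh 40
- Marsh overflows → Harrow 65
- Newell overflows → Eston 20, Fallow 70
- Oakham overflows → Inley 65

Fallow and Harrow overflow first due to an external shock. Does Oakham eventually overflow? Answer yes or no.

Round 1 — Fallow, Harrow overflow (initial).
  Eston: +40 → 40 < 80
  Inley: +70 → 70 < 100
  Newell: +50+80 → 130 ≥ 80
Round 2 — Newell overflows.
  Eston: +20 → 60 < 80
No further overflows.

no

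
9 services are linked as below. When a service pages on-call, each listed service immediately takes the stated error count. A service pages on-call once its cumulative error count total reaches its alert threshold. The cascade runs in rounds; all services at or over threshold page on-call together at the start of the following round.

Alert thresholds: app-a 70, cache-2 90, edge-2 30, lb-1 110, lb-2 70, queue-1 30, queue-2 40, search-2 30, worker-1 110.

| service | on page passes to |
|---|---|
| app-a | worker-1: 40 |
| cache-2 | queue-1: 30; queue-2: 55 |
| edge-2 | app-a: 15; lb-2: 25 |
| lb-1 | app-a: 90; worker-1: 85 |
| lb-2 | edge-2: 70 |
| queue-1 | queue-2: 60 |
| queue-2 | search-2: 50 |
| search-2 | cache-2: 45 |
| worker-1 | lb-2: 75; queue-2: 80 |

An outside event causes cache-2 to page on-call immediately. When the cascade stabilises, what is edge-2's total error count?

0

Round 1 — cache-2 pages on-call (initial).
  queue-1: +30 → 30 ≥ 30
  queue-2: +55 → 55 ≥ 40
Round 2 — queue-1, queue-2 page on-call.
  search-2: +50 → 50 ≥ 30
Round 3 — search-2 pages on-call.
No further pages.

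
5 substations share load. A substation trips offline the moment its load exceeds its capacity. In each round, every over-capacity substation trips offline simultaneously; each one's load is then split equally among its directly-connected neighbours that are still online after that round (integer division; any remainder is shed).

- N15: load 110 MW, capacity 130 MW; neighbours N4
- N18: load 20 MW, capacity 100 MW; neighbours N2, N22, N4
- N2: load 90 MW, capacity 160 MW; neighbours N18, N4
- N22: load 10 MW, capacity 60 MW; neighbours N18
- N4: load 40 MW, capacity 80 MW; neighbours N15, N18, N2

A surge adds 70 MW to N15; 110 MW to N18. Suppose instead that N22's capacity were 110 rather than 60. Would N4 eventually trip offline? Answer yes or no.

yes

With N22's capacity at 110:
Round 1 — N15 at 180 > 130; N18 at 130 > 100. N15, N18 trip offline.
  N15 sheds 180 MW to N4: 180 each.
    N4: 40+180 = 220 > 80
  N18 sheds 130 MW to N2, N22, N4: 43 each (1 lost).
    N2: 90+43 = 133 ≤ 160
    N22: 10+43 = 53 ≤ 110
    N4: 220+43 = 263 > 80
Round 2 — N4 trips offline.
  N4 sheds 263 MW to N2: 263 each.
    N2: 133+263 = 396 > 160
Round 3 — N2 trips offline.
  N2 sheds 396 MW: no online neighbours, lost.
No further trips.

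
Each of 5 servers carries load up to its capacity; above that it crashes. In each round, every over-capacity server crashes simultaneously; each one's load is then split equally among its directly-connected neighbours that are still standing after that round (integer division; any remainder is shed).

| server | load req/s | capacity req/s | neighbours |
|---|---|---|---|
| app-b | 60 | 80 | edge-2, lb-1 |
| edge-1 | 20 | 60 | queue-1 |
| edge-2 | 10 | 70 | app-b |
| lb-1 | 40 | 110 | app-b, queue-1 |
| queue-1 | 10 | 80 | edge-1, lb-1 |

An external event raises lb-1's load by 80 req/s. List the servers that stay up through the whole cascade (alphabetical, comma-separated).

Round 1 — lb-1 at 120 > 110. lb-1 crashes.
  lb-1 sheds 120 req/s to app-b, queue-1: 60 each.
    app-b: 60+60 = 120 > 80
    queue-1: 10+60 = 70 ≤ 80
Round 2 — app-b crashes.
  app-b sheds 120 req/s to edge-2: 120 each.
    edge-2: 10+120 = 130 > 70
Round 3 — edge-2 crashes.
  edge-2 sheds 130 req/s: no online neighbours, lost.
No further crashes.

edge-1, queue-1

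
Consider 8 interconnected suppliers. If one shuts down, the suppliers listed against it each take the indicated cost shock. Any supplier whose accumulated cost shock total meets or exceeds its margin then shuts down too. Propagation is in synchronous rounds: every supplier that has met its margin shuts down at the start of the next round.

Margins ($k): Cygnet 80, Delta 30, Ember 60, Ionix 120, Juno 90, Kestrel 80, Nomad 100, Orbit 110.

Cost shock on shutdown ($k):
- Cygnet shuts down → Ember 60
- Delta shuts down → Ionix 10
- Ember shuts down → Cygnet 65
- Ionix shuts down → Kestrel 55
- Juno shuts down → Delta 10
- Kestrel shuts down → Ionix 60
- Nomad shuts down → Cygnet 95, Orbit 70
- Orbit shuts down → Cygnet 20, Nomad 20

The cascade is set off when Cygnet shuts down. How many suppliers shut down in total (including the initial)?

Round 1 — Cygnet shuts down (initial).
  Ember: +60 → 60 ≥ 60
Round 2 — Ember shuts down.
No further shutdowns.

2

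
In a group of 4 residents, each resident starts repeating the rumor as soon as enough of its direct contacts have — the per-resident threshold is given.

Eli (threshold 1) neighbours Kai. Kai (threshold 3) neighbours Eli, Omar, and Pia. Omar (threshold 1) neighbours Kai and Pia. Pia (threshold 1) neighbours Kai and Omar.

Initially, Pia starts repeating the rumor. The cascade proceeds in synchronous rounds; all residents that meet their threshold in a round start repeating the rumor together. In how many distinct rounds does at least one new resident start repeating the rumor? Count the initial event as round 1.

Round 1 — Pia starts repeating the rumor (initial).
Round 2 — checking thresholds:
  Kai: 1 of 3 neighbours < 3, holds.
  Omar: 1 of 2 neighbours ≥ 1, starts repeating the rumor.
Round 3 — no new spreads; cascade stops.

2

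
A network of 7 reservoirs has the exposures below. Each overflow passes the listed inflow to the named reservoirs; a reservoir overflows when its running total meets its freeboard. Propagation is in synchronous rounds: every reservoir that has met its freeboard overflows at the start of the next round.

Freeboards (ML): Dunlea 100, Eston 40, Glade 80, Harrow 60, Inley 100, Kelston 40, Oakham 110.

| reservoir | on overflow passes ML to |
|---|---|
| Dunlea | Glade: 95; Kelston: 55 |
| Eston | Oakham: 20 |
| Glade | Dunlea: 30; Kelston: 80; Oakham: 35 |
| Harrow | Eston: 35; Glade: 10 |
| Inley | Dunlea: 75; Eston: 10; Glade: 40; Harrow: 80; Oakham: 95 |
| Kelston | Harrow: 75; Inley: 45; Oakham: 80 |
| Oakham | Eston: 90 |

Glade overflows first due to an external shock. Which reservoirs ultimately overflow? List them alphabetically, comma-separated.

Eston, Glade, Harrow, Kelston, Oakham

Round 1 — Glade overflows (initial).
  Dunlea: +30 → 30 < 100
  Kelston: +80 → 80 ≥ 40
  Oakham: +35 → 35 < 110
Round 2 — Kelston overflows.
  Harrow: +75 → 75 ≥ 60
  Inley: +45 → 45 < 100
  Oakham: +80 → 115 ≥ 110
Round 3 — Harrow, Oakham overflow.
  Eston: +35+90 → 125 ≥ 40
Round 4 — Eston overflows.
No further overflows.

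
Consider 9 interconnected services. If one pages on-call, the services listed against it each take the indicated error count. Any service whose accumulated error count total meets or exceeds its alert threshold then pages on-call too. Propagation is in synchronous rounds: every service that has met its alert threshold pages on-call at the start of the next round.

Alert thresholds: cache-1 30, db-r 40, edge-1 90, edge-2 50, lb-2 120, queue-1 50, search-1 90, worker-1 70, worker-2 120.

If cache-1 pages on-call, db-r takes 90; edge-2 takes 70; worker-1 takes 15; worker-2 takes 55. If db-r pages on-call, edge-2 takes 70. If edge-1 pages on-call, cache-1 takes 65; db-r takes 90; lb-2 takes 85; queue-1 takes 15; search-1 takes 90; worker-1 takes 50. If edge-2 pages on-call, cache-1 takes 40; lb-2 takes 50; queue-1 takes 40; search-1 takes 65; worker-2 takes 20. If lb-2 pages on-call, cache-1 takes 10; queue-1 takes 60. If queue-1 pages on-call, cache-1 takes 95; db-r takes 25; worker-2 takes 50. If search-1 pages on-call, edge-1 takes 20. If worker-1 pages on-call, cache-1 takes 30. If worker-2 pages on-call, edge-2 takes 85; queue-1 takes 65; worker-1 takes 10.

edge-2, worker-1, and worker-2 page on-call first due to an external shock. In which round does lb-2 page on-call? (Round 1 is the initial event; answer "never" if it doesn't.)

never

Round 1 — edge-2, worker-1, worker-2 page on-call (initial).
  cache-1: +40+30 → 70 ≥ 30
  lb-2: +50 → 50 < 120
  queue-1: +40+65 → 105 ≥ 50
  search-1: +65 → 65 < 90
Round 2 — cache-1, queue-1 page on-call.
  db-r: +90+25 → 115 ≥ 40
Round 3 — db-r pages on-call.
No further pages.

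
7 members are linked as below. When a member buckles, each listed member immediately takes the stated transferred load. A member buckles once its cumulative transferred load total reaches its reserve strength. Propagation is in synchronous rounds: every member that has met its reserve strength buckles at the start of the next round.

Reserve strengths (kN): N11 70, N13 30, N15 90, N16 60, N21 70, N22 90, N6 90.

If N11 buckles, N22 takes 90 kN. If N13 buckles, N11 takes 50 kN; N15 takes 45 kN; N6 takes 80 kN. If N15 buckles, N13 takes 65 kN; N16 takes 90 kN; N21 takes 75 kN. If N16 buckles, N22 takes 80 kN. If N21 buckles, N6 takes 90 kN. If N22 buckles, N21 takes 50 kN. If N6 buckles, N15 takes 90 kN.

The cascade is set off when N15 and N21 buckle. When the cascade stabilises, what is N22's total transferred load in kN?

Round 1 — N15, N21 buckle (initial).
  N13: +65 → 65 ≥ 30
  N16: +90 → 90 ≥ 60
  N6: +90 → 90 ≥ 90
Round 2 — N13, N16, N6 buckle.
  N11: +50 → 50 < 70
  N22: +80 → 80 < 90
No further bucklings.

80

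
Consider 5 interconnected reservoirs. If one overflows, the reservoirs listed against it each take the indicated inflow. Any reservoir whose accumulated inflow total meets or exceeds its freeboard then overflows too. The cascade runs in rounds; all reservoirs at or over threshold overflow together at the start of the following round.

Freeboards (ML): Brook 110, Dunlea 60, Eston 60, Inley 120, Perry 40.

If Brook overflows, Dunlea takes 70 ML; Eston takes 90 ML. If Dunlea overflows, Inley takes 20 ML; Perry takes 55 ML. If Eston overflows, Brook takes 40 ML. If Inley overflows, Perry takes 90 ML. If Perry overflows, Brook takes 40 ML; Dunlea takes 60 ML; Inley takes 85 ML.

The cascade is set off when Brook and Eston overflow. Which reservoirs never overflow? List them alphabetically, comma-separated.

Inley

Round 1 — Brook, Eston overflow (initial).
  Dunlea: +70 → 70 ≥ 60
Round 2 — Dunlea overflows.
  Inley: +20 → 20 < 120
  Perry: +55 → 55 ≥ 40
Round 3 — Perry overflows.
  Inley: +85 → 105 < 120
No further overflows.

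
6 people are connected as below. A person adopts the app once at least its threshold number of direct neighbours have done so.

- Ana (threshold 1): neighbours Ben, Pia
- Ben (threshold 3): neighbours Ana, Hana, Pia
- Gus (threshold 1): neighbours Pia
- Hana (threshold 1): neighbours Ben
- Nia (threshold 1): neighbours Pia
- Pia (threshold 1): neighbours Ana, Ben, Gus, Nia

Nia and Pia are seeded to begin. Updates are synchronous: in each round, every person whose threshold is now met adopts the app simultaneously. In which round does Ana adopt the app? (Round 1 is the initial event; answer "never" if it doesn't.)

2

Round 1 — Nia, Pia adopt the app (initial).
Round 2 — checking thresholds:
  Ana: 1 of 2 neighbours ≥ 1, adopts the app.
  Ben: 1 of 3 neighbours < 3, below threshold.
  Gus: 1 of 1 neighbours ≥ 1, adopts the app.
Round 3 — no new adoptions; cascade stops.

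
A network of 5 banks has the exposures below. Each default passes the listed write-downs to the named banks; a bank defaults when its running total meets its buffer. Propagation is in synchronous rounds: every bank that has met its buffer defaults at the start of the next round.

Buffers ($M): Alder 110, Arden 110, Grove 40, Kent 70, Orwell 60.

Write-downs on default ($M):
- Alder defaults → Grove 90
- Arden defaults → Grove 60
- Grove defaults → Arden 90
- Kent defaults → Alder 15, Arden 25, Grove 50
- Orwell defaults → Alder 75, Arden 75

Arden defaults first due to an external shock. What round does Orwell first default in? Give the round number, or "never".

never

Round 1 — Arden defaults (initial).
  Grove: +60 → 60 ≥ 40
Round 2 — Grove defaults.
No further defaults.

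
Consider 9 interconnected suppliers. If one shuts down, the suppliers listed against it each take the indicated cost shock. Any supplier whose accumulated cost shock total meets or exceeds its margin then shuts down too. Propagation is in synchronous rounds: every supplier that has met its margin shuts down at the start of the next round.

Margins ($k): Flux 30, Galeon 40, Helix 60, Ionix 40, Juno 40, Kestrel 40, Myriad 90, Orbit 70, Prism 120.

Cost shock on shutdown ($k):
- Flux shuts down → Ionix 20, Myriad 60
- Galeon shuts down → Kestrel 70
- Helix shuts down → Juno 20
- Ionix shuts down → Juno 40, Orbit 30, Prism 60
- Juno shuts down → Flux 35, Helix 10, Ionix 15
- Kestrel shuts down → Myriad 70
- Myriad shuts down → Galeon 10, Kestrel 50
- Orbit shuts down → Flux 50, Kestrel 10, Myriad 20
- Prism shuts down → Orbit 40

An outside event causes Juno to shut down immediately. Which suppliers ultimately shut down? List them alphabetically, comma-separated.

Round 1 — Juno shuts down (initial).
  Flux: +35 → 35 ≥ 30
  Helix: +10 → 10 < 60
  Ionix: +15 → 15 < 40
Round 2 — Flux shuts down.
  Ionix: +20 → 35 < 40
  Myriad: +60 → 60 < 90
No further shutdowns.

Flux, Juno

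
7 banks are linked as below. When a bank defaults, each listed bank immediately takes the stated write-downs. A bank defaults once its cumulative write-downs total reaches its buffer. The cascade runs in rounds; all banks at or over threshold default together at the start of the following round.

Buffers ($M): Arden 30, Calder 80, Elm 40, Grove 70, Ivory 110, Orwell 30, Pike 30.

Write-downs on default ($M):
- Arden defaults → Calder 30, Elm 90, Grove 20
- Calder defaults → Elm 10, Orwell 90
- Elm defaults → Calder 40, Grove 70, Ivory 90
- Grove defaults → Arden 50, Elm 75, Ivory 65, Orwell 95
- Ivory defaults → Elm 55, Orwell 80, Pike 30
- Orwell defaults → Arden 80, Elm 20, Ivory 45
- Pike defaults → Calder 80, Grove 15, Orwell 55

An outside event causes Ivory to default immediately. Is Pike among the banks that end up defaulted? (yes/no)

yes

Round 1 — Ivory defaults (initial).
  Elm: +55 → 55 ≥ 40
  Orwell: +80 → 80 ≥ 30
  Pike: +30 → 30 ≥ 30
Round 2 — Elm, Orwell, Pike default.
  Arden: +80 → 80 ≥ 30
  Calder: +40+80 → 120 ≥ 80
  Grove: +70+15 → 85 ≥ 70
Round 3 — Arden, Calder, Grove default.
No further defaults.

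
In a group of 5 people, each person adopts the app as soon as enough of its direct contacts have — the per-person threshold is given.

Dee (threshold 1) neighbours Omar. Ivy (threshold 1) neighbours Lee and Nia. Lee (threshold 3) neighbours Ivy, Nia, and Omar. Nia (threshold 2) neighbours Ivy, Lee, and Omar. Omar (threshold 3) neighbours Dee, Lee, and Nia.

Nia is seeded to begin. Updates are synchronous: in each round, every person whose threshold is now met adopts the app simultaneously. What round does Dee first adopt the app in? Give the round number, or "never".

Round 1 — Nia adopts the app (initial).
Round 2 — checking thresholds:
  Ivy: 1 of 2 neighbours ≥ 1, adopts the app.
  Lee: 1 of 3 neighbours < 3, below threshold.
  Omar: 1 of 3 neighbours < 3, below threshold.
Round 3 — no new adoptions; cascade stops.

never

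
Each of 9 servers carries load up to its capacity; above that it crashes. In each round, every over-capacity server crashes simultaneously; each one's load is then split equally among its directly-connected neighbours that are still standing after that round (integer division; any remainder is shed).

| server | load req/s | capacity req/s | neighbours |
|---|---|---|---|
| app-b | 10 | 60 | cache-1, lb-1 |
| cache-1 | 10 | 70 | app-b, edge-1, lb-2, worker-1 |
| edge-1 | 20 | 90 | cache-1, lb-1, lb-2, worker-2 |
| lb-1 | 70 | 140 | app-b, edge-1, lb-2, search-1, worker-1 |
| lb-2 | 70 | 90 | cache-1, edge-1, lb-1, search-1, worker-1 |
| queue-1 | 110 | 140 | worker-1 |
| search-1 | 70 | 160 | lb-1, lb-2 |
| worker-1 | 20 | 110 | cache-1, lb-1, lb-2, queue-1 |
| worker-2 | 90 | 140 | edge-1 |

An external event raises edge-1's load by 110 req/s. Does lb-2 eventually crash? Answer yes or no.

Round 1 — edge-1 at 130 > 90. edge-1 crashes.
  edge-1 sheds 130 req/s to cache-1, lb-1, lb-2, worker-2: 32 each (2 lost).
    cache-1: 10+32 = 42 ≤ 70
    lb-1: 70+32 = 102 ≤ 140
    lb-2: 70+32 = 102 > 90
    worker-2: 90+32 = 122 ≤ 140
Round 2 — lb-2 crashes.
  lb-2 sheds 102 req/s to cache-1, lb-1, search-1, worker-1: 25 each (2 lost).
    cache-1: 42+25 = 67 ≤ 70
    lb-1: 102+25 = 127 ≤ 140
    search-1: 70+25 = 95 ≤ 160
    worker-1: 20+25 = 45 ≤ 110
No further crashes.

yes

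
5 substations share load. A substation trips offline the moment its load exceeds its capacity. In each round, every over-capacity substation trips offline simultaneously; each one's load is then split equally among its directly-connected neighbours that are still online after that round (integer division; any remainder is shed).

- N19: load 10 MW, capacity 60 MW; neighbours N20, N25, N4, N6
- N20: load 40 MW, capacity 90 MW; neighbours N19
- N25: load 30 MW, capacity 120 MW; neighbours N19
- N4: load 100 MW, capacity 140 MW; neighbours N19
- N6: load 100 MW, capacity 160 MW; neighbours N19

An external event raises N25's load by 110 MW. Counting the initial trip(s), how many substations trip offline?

Round 1 — N25 at 140 > 120. N25 trips offline.
  N25 sheds 140 MW to N19: 140 each.
    N19: 10+140 = 150 > 60
Round 2 — N19 trips offline.
  N19 sheds 150 MW to N20, N4, N6: 50 each.
    N20: 40+50 = 90 ≤ 90
    N4: 100+50 = 150 > 140
    N6: 100+50 = 150 ≤ 160
Round 3 — N4 trips offline.
  N4 sheds 150 MW: no online neighbours, lost.
No further trips.

3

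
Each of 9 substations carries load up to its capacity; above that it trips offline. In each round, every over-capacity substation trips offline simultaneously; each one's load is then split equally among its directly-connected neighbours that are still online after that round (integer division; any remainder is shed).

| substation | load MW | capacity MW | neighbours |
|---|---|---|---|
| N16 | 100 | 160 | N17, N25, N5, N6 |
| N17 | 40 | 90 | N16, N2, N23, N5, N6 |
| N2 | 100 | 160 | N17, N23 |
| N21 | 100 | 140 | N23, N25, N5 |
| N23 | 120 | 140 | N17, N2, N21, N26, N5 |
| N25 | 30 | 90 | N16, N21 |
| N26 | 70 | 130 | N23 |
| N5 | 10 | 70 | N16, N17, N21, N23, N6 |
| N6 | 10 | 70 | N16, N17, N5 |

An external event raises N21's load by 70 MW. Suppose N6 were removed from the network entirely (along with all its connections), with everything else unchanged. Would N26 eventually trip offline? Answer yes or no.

no

With N6 removed:
Round 1 — N21 at 170 > 140. N21 trips offline.
  N21 sheds 170 MW to N23, N25, N5: 56 each (2 lost).
    N23: 120+56 = 176 > 140
    N25: 30+56 = 86 ≤ 90
    N5: 10+56 = 66 ≤ 70
Round 2 — N23 trips offline.
  N23 sheds 176 MW to N17, N2, N26, N5: 44 each.
    N17: 40+44 = 84 ≤ 90
    N2: 100+44 = 144 ≤ 160
    N26: 70+44 = 114 ≤ 130
    N5: 66+44 = 110 > 70
Round 3 — N5 trips offline.
  N5 sheds 110 MW to N16, N17: 55 each.
    N16: 100+55 = 155 ≤ 160
    N17: 84+55 = 139 > 90
Round 4 — N17 trips offline.
  N17 sheds 139 MW to N16, N2: 69 each (1 lost).
    N16: 155+69 = 224 > 160
    N2: 144+69 = 213 > 160
Round 5 — N16, N2 trip offline.
  N16 sheds 224 MW to N25: 224 each.
    N25: 86+224 = 310 > 90
  N2 sheds 213 MW: no online neighbours, lost.
Round 6 — N25 trips offline.
  N25 sheds 310 MW: no online neighbours, lost.
No further trips.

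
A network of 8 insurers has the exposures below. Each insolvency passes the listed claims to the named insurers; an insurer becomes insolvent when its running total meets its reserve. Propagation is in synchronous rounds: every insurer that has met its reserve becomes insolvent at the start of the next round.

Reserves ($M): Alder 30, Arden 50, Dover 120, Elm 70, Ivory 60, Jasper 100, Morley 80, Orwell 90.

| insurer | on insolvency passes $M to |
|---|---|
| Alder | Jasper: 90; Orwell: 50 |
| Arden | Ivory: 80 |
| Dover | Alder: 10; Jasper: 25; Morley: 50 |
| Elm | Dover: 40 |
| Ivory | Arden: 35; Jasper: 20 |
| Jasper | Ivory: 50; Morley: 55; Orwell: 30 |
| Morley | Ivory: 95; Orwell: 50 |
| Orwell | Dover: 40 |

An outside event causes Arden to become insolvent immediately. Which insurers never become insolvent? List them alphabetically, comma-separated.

Alder, Dover, Elm, Jasper, Morley, Orwell

Round 1 — Arden becomes insolvent (initial).
  Ivory: +80 → 80 ≥ 60
Round 2 — Ivory becomes insolvent.
  Jasper: +20 → 20 < 100
No further insolvencies.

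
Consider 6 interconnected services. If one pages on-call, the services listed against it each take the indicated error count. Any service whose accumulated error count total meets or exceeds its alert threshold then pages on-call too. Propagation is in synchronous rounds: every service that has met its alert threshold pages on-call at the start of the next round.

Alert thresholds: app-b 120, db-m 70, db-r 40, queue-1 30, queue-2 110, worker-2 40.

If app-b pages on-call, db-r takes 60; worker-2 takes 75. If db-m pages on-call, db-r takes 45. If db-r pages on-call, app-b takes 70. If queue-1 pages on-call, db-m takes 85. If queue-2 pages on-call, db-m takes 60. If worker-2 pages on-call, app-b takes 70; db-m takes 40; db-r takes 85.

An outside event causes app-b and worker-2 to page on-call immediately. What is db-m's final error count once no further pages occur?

Round 1 — app-b, worker-2 page on-call (initial).
  db-m: +40 → 40 < 70
  db-r: +60+85 → 145 ≥ 40
Round 2 — db-r pages on-call.
No further pages.

40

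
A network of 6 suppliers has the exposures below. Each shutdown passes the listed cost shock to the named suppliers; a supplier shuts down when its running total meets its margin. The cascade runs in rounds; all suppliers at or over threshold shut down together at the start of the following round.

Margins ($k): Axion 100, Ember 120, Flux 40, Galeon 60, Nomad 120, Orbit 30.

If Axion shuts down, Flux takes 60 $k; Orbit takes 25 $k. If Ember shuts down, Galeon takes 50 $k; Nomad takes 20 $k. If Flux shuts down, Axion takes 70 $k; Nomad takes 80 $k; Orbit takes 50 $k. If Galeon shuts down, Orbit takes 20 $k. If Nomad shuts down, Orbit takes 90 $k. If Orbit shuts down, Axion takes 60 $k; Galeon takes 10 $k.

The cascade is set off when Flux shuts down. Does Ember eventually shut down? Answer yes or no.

Round 1 — Flux shuts down (initial).
  Axion: +70 → 70 < 100
  Nomad: +80 → 80 < 120
  Orbit: +50 → 50 ≥ 30
Round 2 — Orbit shuts down.
  Axion: +60 → 130 ≥ 100
  Galeon: +10 → 10 < 60
Round 3 — Axion shuts down.
No further shutdowns.

no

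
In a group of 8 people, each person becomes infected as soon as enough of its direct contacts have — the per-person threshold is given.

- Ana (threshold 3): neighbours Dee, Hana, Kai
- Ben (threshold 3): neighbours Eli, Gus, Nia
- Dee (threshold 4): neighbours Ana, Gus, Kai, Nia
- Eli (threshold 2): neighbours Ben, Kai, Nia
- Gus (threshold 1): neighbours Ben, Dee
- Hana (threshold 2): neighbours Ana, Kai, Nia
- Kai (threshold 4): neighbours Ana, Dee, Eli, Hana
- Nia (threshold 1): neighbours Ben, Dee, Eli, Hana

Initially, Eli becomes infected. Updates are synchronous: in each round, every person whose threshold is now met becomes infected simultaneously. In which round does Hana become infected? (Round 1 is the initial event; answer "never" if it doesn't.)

Round 1 — Eli becomes infected (initial).
Round 2 — checking thresholds:
  Ben: 1 of 3 neighbours < 3, holds.
  Kai: 1 of 4 neighbours < 4, holds.
  Nia: 1 of 4 neighbours ≥ 1, becomes infected.
Round 3 — no new infections; cascade stops.

never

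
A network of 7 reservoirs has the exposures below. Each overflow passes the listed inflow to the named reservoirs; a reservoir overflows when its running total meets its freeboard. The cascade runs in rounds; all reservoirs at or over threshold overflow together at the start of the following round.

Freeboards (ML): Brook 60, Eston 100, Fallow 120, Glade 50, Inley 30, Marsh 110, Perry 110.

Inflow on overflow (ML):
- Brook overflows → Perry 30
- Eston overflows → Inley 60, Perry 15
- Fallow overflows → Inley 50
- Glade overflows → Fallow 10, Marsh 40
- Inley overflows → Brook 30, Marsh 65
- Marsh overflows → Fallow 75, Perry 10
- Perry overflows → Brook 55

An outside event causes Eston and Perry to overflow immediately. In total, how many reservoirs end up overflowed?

4

Round 1 — Eston, Perry overflow (initial).
  Brook: +55 → 55 < 60
  Inley: +60 → 60 ≥ 30
Round 2 — Inley overflows.
  Brook: +30 → 85 ≥ 60
  Marsh: +65 → 65 < 110
Round 3 — Brook overflows.
No further overflows.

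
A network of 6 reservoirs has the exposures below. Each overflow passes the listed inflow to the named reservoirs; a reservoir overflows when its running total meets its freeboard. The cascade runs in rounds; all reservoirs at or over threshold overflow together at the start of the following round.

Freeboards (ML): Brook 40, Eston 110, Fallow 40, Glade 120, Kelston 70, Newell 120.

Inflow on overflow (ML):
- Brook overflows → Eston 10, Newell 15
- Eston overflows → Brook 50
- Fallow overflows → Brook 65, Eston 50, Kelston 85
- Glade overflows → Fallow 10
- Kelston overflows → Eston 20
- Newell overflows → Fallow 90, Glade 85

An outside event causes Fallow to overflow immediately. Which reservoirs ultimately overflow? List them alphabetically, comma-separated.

Round 1 — Fallow overflows (initial).
  Brook: +65 → 65 ≥ 40
  Eston: +50 → 50 < 110
  Kelston: +85 → 85 ≥ 70
Round 2 — Brook, Kelston overflow.
  Eston: +10+20 → 80 < 110
  Newell: +15 → 15 < 120
No further overflows.

Brook, Fallow, Kelston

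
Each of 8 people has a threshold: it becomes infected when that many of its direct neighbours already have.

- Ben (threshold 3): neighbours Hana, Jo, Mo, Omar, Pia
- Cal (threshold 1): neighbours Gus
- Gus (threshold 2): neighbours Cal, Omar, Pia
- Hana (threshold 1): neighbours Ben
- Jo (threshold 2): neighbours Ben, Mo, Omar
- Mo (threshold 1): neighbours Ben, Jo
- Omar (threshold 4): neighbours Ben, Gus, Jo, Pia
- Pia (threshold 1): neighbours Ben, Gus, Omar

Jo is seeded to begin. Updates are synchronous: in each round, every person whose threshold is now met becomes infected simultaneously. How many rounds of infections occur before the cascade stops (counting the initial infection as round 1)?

2

Round 1 — Jo becomes infected (initial).
Round 2 — checking thresholds:
  Ben: 1 of 5 neighbours < 3, below threshold.
  Mo: 1 of 2 neighbours ≥ 1, becomes infected.
  Omar: 1 of 4 neighbours < 4, below threshold.
Round 3 — no new infections; cascade stops.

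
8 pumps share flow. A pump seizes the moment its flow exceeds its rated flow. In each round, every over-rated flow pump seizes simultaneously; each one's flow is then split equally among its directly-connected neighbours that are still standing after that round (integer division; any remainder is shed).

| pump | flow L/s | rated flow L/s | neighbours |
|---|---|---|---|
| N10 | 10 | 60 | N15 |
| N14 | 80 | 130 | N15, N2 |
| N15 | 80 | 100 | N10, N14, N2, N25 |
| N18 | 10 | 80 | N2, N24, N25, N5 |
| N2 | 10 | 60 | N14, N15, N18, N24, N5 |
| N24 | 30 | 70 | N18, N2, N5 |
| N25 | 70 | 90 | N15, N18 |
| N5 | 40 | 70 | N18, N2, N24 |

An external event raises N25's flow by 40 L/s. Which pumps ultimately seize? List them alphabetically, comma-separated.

Round 1 — N25 at 110 > 90. N25 seizes.
  N25 sheds 110 L/s to N15, N18: 55 each.
    N15: 80+55 = 135 > 100
    N18: 10+55 = 65 ≤ 80
Round 2 — N15 seizes.
  N15 sheds 135 L/s to N10, N14, N2: 45 each.
    N10: 10+45 = 55 ≤ 60
    N14: 80+45 = 125 ≤ 130
    N2: 10+45 = 55 ≤ 60
No further seizures.

N15, N25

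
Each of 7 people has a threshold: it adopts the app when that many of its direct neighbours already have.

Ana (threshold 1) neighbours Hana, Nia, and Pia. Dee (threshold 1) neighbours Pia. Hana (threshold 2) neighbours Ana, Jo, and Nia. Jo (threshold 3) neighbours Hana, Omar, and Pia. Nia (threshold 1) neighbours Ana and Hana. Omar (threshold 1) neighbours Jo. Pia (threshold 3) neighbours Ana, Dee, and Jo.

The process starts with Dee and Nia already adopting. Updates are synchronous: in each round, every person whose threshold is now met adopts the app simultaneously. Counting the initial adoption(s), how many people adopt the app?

4

Round 1 — Dee, Nia adopt the app (initial).
Round 2 — checking thresholds:
  Ana: 1 of 3 neighbours ≥ 1, adopts the app.
  Hana: 1 of 3 neighbours < 2, below threshold.
  Pia: 1 of 3 neighbours < 3, below threshold.
Round 3 — checking thresholds:
  Hana: 2 of 3 neighbours ≥ 2, adopts the app.
  Pia: 2 of 3 neighbours < 3, below threshold.
Round 4 — no new adoptions; cascade stops.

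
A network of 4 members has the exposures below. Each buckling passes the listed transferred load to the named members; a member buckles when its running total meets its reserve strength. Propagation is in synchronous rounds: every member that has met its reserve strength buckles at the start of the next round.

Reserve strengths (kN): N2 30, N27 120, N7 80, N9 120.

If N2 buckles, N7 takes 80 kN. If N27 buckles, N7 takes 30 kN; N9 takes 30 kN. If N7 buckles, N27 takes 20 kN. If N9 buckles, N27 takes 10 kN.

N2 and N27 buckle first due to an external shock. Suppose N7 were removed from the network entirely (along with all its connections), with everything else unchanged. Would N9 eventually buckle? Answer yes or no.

With N7 removed:
Round 1 — N2, N27 buckle (initial).
  N9: +30 → 30 < 120
No further bucklings.

no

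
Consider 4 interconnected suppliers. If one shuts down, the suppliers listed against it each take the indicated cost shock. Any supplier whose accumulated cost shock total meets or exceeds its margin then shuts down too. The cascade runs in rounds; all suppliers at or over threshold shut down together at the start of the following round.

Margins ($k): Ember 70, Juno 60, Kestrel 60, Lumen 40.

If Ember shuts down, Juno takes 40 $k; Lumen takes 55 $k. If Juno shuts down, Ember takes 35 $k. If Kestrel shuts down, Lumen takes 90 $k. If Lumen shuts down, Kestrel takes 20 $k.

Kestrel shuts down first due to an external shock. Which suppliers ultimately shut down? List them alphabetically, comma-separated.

Kestrel, Lumen

Round 1 — Kestrel shuts down (initial).
  Lumen: +90 → 90 ≥ 40
Round 2 — Lumen shuts down.
No further shutdowns.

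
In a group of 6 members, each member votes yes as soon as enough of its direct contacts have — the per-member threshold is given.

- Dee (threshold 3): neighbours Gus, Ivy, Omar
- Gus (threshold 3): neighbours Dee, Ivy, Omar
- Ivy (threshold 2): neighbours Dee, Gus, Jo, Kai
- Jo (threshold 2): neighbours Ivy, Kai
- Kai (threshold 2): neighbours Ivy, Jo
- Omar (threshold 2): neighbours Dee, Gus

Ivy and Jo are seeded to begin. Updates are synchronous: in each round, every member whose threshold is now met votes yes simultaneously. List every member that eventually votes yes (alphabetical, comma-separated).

Ivy, Jo, Kai

Round 1 — Ivy, Jo vote yes (initial).
Round 2 — checking thresholds:
  Dee: 1 of 3 neighbours < 3, below threshold.
  Gus: 1 of 3 neighbours < 3, below threshold.
  Kai: 2 of 2 neighbours ≥ 2, votes yes.
Round 3 — no new yes votes; cascade stops.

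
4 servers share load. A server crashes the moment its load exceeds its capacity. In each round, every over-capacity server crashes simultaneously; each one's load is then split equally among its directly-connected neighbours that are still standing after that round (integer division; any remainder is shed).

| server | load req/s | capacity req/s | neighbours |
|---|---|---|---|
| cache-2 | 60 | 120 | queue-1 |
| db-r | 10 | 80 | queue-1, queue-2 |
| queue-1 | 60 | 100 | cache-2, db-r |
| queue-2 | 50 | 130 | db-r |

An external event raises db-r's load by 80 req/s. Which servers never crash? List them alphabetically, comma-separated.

Round 1 — db-r at 90 > 80. db-r crashes.
  db-r sheds 90 req/s to queue-1, queue-2: 45 each.
    queue-1: 60+45 = 105 > 100
    queue-2: 50+45 = 95 ≤ 130
Round 2 — queue-1 crashes.
  queue-1 sheds 105 req/s to cache-2: 105 each.
    cache-2: 60+105 = 165 > 120
Round 3 — cache-2 crashes.
  cache-2 sheds 165 req/s: no online neighbours, lost.
No further crashes.

queue-2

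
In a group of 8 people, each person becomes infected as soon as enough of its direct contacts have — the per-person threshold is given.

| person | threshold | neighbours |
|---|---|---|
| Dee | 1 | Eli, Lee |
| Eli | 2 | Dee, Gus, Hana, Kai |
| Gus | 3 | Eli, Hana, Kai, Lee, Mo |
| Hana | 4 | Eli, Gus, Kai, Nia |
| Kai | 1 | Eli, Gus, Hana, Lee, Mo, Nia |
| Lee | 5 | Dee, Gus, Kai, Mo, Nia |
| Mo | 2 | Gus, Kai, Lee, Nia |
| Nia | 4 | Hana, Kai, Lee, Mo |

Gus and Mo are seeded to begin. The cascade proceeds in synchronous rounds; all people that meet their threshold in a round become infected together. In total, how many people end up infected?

5

Round 1 — Gus, Mo become infected (initial).
Round 2 — checking thresholds:
  Eli: 1 of 4 neighbours < 2, not yet.
  Hana: 1 of 4 neighbours < 4, not yet.
  Kai: 2 of 6 neighbours ≥ 1, becomes infected.
  Lee: 2 of 5 neighbours < 5, not yet.
  Nia: 1 of 4 neighbours < 4, not yet.
Round 3 — checking thresholds:
  Eli: 2 of 4 neighbours ≥ 2, becomes infected.
  Hana: 2 of 4 neighbours < 4, not yet.
  Lee: 3 of 5 neighbours < 5, not yet.
  Nia: 2 of 4 neighbours < 4, not yet.
Round 4 — checking thresholds:
  Dee: 1 of 2 neighbours ≥ 1, becomes infected.
  Hana: 3 of 4 neighbours < 4, not yet.
  Lee: 3 of 5 neighbours < 5, not yet.
  Nia: 2 of 4 neighbours < 4, not yet.
Round 5 — no new infections; cascade stops.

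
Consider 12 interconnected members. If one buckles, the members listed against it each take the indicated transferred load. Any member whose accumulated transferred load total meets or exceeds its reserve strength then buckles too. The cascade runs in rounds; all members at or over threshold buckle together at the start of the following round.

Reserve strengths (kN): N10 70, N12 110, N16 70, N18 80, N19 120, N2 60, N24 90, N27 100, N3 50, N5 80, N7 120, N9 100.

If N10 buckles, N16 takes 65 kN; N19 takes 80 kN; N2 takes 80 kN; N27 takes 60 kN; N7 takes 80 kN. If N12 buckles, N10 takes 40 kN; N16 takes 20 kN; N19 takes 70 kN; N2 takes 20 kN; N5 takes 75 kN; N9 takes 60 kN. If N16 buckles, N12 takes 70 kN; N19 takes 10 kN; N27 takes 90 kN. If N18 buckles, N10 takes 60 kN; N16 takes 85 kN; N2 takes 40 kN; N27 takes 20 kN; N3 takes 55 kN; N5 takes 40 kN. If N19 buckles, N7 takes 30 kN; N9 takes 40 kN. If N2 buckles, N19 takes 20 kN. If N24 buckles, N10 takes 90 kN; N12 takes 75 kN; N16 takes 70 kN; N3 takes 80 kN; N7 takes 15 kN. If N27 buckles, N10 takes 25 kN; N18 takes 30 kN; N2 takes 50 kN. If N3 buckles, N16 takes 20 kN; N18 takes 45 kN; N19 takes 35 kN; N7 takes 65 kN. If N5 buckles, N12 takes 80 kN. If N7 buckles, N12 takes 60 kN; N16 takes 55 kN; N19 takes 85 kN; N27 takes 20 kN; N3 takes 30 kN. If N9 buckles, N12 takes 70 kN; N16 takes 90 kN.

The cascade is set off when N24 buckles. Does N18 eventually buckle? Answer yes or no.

Round 1 — N24 buckles (initial).
  N10: +90 → 90 ≥ 70
  N12: +75 → 75 < 110
  N16: +70 → 70 ≥ 70
  N3: +80 → 80 ≥ 50
  N7: +15 → 15 < 120
Round 2 — N10, N16, N3 buckle.
  N12: +70 → 145 ≥ 110
  N18: +45 → 45 < 80
  N19: +80+10+35 → 125 ≥ 120
  N2: +80 → 80 ≥ 60
  N27: +60+90 → 150 ≥ 100
  N7: +80+65 → 160 ≥ 120
Round 3 — N12, N19, N2, N27, N7 buckle.
  N18: +30 → 75 < 80
  N5: +75 → 75 < 80
  N9: +60+40 → 100 ≥ 100
Round 4 — N9 buckles.
No further bucklings.

no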